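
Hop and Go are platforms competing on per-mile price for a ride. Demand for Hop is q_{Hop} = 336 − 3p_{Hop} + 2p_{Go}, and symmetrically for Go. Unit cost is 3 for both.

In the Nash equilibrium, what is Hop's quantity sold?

Hop's profit: π = (p_{Hop} − 3)(336 − 3p_{Hop} + 2p_{Go}).
∂π/∂p_{Hop} = 345 − 6p_{Hop} + 2p_{Go} = 0 ⇒ p_{Hop} = 57.5 + (1/3)p_{Go}.
The game is symmetric, so in equilibrium p_{Go} = p_{Hop}: the reaction function gives (2/3)p_{Hop} = 57.5, hence p_{Hop} = 86.25.
q_{Hop} = 336 − 3·86.25 + 2·86.25 = 249.75.

249.75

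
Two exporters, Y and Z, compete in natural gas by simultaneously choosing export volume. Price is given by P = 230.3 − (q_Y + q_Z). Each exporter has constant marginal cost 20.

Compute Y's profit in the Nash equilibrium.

4914.01

Exporter Y's profit: π = q_Y(230.3 − (q_Y + q_Z)) − 20q_Y.
∂π/∂q_Y = 210.3 − 2q_Y − q_Z = 0, so q_Y = 105.15 − 0.5q_Z.
Setting q_Y = q_Z in the reaction function: q_Y = 105.15 − 0.5q_Y, so q_Y = 105.15 / 1.5 = 70.1.
Price P = 230.3 − 140.2 = 90.1.
Y's profit: (90.1 − 20)·70.1 = 4914.01.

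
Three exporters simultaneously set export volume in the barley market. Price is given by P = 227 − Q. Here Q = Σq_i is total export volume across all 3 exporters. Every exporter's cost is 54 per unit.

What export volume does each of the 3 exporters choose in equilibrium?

43.25

A representative exporter's profit is π_i = q_i(227 − Q) − 54q_i, with Q = q_i + Σ_{j≠i} q_j.
First-order condition: 173 − 2q_i − Σ_{j≠i} q_j = 0.
In a symmetric equilibrium every exporter chooses the same q, so Σ_{j≠i} q_j = 2q. The condition becomes 173 − 4q = 0, giving q = 173/4 = 43.25.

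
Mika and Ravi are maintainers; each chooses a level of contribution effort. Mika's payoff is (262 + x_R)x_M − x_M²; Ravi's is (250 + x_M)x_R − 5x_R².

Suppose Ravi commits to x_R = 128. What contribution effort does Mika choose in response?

Expanding Mika's payoff: 262x_M + x_Rx_M − x_M².
∂π/∂x_M = 262 + x_R − 2x_M = 0, so x_M = 131 + 0.5x_R.
At x_R = 128: x_M = 131 + 0.5·128 = 195.

195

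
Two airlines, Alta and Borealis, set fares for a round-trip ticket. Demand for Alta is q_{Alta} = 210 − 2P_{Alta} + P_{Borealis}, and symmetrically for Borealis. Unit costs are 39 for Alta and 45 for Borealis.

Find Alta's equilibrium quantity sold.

Alta's profit: π = (P_{Alta} − 39)(210 − 2P_{Alta} + P_{Borealis}).
∂π/∂P_{Alta} = 288 − 4P_{Alta} + P_{Borealis} = 0 ⇒ P_{Alta} = 72 + 0.25P_{Borealis}.
Similarly P_{Borealis} = 75 + 0.25P_{Alta}.
Substituting the second reaction function into the first: P_{Alta} = 72 + 0.25(75 + 0.25P_{Alta}), which gives 0.9375P_{Alta} = 90.75 ⇒ P_{Alta} = 96.8.
Then P_{Borealis} = 75 + 0.25·96.8 = 99.2.
q_{Alta} = 210 − 2·96.8 + 99.2 = 115.6.

115.6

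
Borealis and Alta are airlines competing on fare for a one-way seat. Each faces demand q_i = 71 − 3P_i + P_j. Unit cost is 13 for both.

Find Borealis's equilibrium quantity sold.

27

Borealis's profit: π = (P_{Borealis} − 13)(71 − 3P_{Borealis} + P_{Alta}).
∂π/∂P_{Borealis} = 110 − 6P_{Borealis} + P_{Alta} = 0 ⇒ P_{Borealis} = 55/3 + (1/6)P_{Alta}.
By symmetry P_{Alta} = P_{Borealis}; substituting into the reaction function, (5/6)P_{Borealis} = 55/3 and P_{Borealis} = 22.
q_{Borealis} = 71 − 3·22 + 22 = 27.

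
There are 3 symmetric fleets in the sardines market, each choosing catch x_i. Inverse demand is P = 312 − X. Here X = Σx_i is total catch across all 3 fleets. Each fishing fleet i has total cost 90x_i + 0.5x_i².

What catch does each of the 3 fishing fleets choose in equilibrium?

44.4

A representative fishing fleet's profit is π_i = x_i(312 − X) − 90x_i − 0.5x_i², with X = x_i + Σ_{j≠i} x_j.
First-order condition: 222 − 3x_i − Σ_{j≠i} x_j = 0.
In a symmetric equilibrium every fishing fleet chooses the same x, so Σ_{j≠i} x_j = 2x. The condition becomes 222 − 5x = 0, giving x = 222/5 = 44.4.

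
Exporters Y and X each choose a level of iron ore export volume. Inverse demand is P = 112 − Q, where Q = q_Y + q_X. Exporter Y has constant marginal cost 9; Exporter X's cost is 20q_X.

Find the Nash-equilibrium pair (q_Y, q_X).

38, 27

Exporter Y's profit: π = q_Y(112 − (q_Y + q_X)) − 9q_Y.
∂π/∂q_Y = 103 − 2q_Y − q_X = 0, so q_Y = 51.5 − 0.5q_X.
By the same steps for X: q_X = 46 − 0.5q_Y.
Solving the two reaction functions simultaneously: (1 − (−0.5)(−0.5))q_Y = 51.5 − 0.5·46, so 0.75q_Y = 28.5 and q_Y = 38.
Then q_X = 46 − 0.5·38 = 27.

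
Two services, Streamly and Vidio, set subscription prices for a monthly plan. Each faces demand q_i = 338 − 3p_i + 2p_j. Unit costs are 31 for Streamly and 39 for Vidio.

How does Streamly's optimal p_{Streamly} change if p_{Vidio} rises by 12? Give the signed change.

Streamly's profit: π = (p_{Streamly} − 31)(338 − 3p_{Streamly} + 2p_{Vidio}).
∂π/∂p_{Streamly} = 431 − 6p_{Streamly} + 2p_{Vidio} = 0 ⇒ p_{Streamly} = 431/6 + (1/3)p_{Vidio}.
The reaction-function slope is 1/3, so a 12-unit rise in p_{Vidio} moves p_{Streamly} by 1/3 × 12 = 4. Streamly's best response rises — the actions are strategic complements.

4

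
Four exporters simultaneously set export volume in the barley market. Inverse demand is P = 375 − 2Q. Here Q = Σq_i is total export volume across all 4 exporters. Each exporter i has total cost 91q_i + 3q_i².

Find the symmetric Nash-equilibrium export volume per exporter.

17.75

A representative exporter's profit is π_i = q_i(375 − 2Q) − 91q_i − 3q_i², with Q = q_i + Σ_{j≠i} q_j.
First-order condition: 284 − 10q_i − 2Σ_{j≠i} q_j = 0.
In a symmetric equilibrium every exporter chooses the same q, so Σ_{j≠i} q_j = 3q. The condition becomes 284 − 16q = 0, giving q = 284/16 = 17.75.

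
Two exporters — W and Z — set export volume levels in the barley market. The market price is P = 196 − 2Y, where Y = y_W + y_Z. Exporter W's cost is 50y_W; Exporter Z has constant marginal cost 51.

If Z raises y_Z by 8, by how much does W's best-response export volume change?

Exporter W's profit: π = y_W(196 − 2(y_W + y_Z)) − 50y_W.
∂π/∂y_W = 146 − 4y_W − 2y_Z = 0, so y_W = 36.5 − 0.5y_Z.
The reaction-function slope is −0.5, so an 8-unit rise in y_Z moves y_W by −0.5 × 8 = −4. W's best response falls — the actions are strategic substitutes.

-4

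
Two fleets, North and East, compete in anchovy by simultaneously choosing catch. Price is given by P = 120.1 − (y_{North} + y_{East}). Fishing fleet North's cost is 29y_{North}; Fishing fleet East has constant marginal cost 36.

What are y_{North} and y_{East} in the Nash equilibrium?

Fishing fleet North's profit: π = y_{North}(120.1 − (y_{North} + y_{East})) − 29y_{North}.
∂π/∂y_{North} = 91.1 − 2y_{North} − y_{East} = 0, so y_{North} = 45.55 − 0.5y_{East}.
By the same steps for East: y_{East} = 42.05 − 0.5y_{North}.
Substituting the second reaction function into the first: y_{North} = 45.55 − 0.5(42.05 − 0.5y_{North}), which gives 0.75y_{North} = 24.525 ⇒ y_{North} = 32.7.
Then y_{East} = 42.05 − 0.5·32.7 = 25.7.

32.7, 25.7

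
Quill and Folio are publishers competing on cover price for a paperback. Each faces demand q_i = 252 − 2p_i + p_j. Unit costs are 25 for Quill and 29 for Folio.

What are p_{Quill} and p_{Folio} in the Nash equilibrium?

Quill's profit: π = (p_{Quill} − 25)(252 − 2p_{Quill} + p_{Folio}).
∂π/∂p_{Quill} = 302 − 4p_{Quill} + p_{Folio} = 0 ⇒ p_{Quill} = 75.5 + 0.25p_{Folio}.
Similarly p_{Folio} = 77.5 + 0.25p_{Quill}.
Substituting the second reaction function into the first: p_{Quill} = 75.5 + 0.25(77.5 + 0.25p_{Quill}), which gives 0.9375p_{Quill} = 94.875 ⇒ p_{Quill} = 101.2.
Then p_{Folio} = 77.5 + 0.25·101.2 = 102.8.

101.2, 102.8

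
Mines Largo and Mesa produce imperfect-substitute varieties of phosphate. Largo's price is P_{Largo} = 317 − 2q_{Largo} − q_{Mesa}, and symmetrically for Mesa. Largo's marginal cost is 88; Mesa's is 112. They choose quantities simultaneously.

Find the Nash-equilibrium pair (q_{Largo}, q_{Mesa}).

47.4, 39.4

Mine Largo's profit: π = q_{Largo}(317 − 2q_{Largo} − q_{Mesa}) − 88q_{Largo}.
∂π/∂q_{Largo} = 229 − 4q_{Largo} − q_{Mesa} = 0 ⇒ q_{Largo} = 57.25 − 0.25q_{Mesa}.
Similarly q_{Mesa} = 51.25 − 0.25q_{Largo}.
Plugging q_{Mesa} into Largo's best response: q_{Largo} = 57.25 − 0.25(51.25 − 0.25q_{Largo}) ⇒ 0.9375q_{Largo} = 44.4375, so q_{Largo} = 47.4.
Then q_{Mesa} = 51.25 − 0.25·47.4 = 39.4.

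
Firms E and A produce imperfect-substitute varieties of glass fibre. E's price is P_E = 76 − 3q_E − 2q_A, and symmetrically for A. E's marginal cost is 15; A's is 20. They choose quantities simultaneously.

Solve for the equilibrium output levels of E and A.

Firm E's profit: π = q_E(76 − 3q_E − 2q_A) − 15q_E.
∂π/∂q_E = 61 − 6q_E − 2q_A = 0 ⇒ q_E = 61/6 − (1/3)q_A.
Similarly q_A = 28/3 − (1/3)q_E.
Solving the two reaction functions simultaneously: (1 − (−1/3)(−1/3))q_E = 61/6 − (1/3)·(28/3), so (8/9)q_E = 127/18 and q_E = 7.9375.
Then q_A = 28/3 − (1/3)·7.9375 = 6.6875.

7.9375, 6.6875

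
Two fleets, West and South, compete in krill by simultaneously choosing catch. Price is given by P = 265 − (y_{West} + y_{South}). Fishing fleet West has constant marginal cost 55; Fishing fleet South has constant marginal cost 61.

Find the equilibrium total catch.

Fishing fleet West's profit: π = y_{West}(265 − (y_{West} + y_{South})) − 55y_{West}.
∂π/∂y_{West} = 210 − 2y_{West} − y_{South} = 0, so y_{West} = 105 − 0.5y_{South}.
By the same steps for South: y_{South} = 102 − 0.5y_{West}.
Substituting the second reaction function into the first: y_{West} = 105 − 0.5(102 − 0.5y_{West}), which gives 0.75y_{West} = 54 ⇒ y_{West} = 72.
Then y_{South} = 102 − 0.5·72 = 66.
Total catch: 72 + 66 = 138.

138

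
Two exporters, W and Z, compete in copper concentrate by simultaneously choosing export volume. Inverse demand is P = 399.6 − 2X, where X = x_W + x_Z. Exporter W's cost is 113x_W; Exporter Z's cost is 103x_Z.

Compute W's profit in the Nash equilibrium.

Exporter W's profit: π = x_W(399.6 − 2(x_W + x_Z)) − 113x_W.
∂π/∂x_W = 286.6 − 4x_W − 2x_Z = 0, so x_W = 71.65 − 0.5x_Z.
By the same steps for Z: x_Z = 74.15 − 0.5x_W.
Solving the two reaction functions simultaneously: (1 − (−0.5)(−0.5))x_W = 71.65 − 0.5·74.15, so 0.75x_W = 34.575 and x_W = 46.1.
Then x_Z = 74.15 − 0.5·46.1 = 51.1.
Price P = 399.6 − 2·97.2 = 205.2.
W's profit: (205.2 − 113)·46.1 = 4250.42.

4250.42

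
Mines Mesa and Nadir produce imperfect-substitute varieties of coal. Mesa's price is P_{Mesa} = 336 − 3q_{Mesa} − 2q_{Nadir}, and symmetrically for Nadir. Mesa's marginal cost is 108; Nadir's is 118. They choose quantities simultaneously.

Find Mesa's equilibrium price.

Mine Mesa's profit: π = q_{Mesa}(336 − 3q_{Mesa} − 2q_{Nadir}) − 108q_{Mesa}.
∂π/∂q_{Mesa} = 228 − 6q_{Mesa} − 2q_{Nadir} = 0 ⇒ q_{Mesa} = 38 − (1/3)q_{Nadir}.
Similarly q_{Nadir} = 109/3 − (1/3)q_{Mesa}.
Solving the two reaction functions simultaneously: (1 − (−1/3)(−1/3))q_{Mesa} = 38 − (1/3)·(109/3), so (8/9)q_{Mesa} = 233/9 and q_{Mesa} = 29.125.
Then q_{Nadir} = 109/3 − (1/3)·29.125 = 26.625.
P_{Mesa} = 336 − 3·29.125 − 2·26.625 = 195.375.

195.375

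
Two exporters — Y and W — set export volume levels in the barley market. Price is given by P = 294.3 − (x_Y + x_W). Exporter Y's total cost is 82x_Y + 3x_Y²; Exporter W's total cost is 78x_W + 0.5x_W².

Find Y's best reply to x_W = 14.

24.7875

Exporter Y's profit: π = x_Y(294.3 − (x_Y + x_W)) − 82x_Y − 3x_Y².
∂π/∂x_Y = 212.3 − 8x_Y − x_W = 0, so x_Y = 26.5375 − 0.125x_W.
At x_W = 14: x_Y = 26.5375 − 0.125·14 = 24.7875.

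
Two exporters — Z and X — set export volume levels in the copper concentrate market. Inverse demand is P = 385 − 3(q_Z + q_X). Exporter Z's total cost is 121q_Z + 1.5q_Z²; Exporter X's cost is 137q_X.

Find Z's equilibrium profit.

1568

Exporter Z's profit: π = q_Z(385 − 3(q_Z + q_X)) − 121q_Z − 1.5q_Z².
∂π/∂q_Z = 264 − 9q_Z − 3q_X = 0, so q_Z = 88/3 − (1/3)q_X.
For X: ∂π/∂q_X = 248 − 6q_X − 3q_Z = 0 ⇒ q_X = 124/3 − 0.5q_Z.
Substituting the second reaction function into the first: q_Z = 88/3 − (1/3)(124/3 − 0.5q_Z), which gives (5/6)q_Z = 140/9 ⇒ q_Z = 56/3.
Then q_X = 124/3 − 0.5·(56/3) = 32.
Price P = 385 − 3·(152/3) = 233.
Z's profit: (233 − 121)·(56/3) − 1.5(56/3)² = 1568.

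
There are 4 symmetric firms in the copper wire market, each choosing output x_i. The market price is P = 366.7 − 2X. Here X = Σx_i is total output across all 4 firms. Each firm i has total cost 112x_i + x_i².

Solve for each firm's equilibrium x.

A representative firm's profit is π_i = x_i(366.7 − 2X) − 112x_i − x_i², with X = x_i + Σ_{j≠i} x_j.
First-order condition: 254.7 − 6x_i − 2Σ_{j≠i} x_j = 0.
In a symmetric equilibrium every firm chooses the same x, so Σ_{j≠i} x_j = 3x. The condition becomes 254.7 − 12x = 0, giving x = 254.7/12 = 21.225.

21.225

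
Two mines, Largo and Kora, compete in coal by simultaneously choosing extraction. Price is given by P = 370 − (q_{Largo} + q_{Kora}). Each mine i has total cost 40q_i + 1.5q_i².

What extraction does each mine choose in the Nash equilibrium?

55

Mine Largo's profit: π = q_{Largo}(370 − (q_{Largo} + q_{Kora})) − 40q_{Largo} − 1.5q_{Largo}².
∂π/∂q_{Largo} = 330 − 5q_{Largo} − q_{Kora} = 0, so q_{Largo} = 66 − 0.2q_{Kora}.
Setting q_{Largo} = q_{Kora} in the reaction function: q_{Largo} = 66 − 0.2q_{Largo}, so q_{Largo} = 66 / 1.2 = 55.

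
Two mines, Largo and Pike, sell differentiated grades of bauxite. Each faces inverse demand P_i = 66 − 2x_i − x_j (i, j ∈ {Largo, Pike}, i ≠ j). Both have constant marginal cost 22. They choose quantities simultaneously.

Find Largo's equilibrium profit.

Mine Largo's profit: π = x_{Largo}(66 − 2x_{Largo} − x_{Pike}) − 22x_{Largo}.
∂π/∂x_{Largo} = 44 − 4x_{Largo} − x_{Pike} = 0 ⇒ x_{Largo} = 11 − 0.25x_{Pike}.
Setting x_{Largo} = x_{Pike} in the reaction function: x_{Largo} = 11 − 0.25x_{Largo}, so x_{Largo} = 11 / 1.25 = 8.8.
P_{Largo} = 66 − 2·8.8 − 8.8 = 39.6.
Profit = (39.6 − 22)·8.8 = 154.88.

154.88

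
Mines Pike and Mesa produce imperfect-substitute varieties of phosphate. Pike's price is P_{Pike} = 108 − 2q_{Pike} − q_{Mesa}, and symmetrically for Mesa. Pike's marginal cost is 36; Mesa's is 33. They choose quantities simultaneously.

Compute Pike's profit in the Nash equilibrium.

Mine Pike's profit: π = q_{Pike}(108 − 2q_{Pike} − q_{Mesa}) − 36q_{Pike}.
∂π/∂q_{Pike} = 72 − 4q_{Pike} − q_{Mesa} = 0 ⇒ q_{Pike} = 18 − 0.25q_{Mesa}.
Similarly q_{Mesa} = 18.75 − 0.25q_{Pike}.
Solving the two reaction functions simultaneously: (1 − (−0.25)(−0.25))q_{Pike} = 18 − 0.25·18.75, so 0.9375q_{Pike} = 13.3125 and q_{Pike} = 14.2.
Then q_{Mesa} = 18.75 − 0.25·14.2 = 15.2.
P_{Pike} = 108 − 2·14.2 − 15.2 = 64.4.
Profit = (64.4 − 36)·14.2 = 403.28.

403.28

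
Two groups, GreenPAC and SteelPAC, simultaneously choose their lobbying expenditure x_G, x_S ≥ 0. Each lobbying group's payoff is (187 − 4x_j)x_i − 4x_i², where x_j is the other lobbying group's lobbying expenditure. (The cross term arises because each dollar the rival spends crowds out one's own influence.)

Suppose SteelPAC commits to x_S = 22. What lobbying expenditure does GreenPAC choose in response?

GreenPAC's payoff is (187 − 4x_S)x_G − 4x_G².
∂π/∂x_G = 187 − 4x_S − 8x_G = 0, so x_G = 23.375 − 0.5x_S.
At x_S = 22: x_G = 23.375 − 0.5·22 = 12.375.

12.375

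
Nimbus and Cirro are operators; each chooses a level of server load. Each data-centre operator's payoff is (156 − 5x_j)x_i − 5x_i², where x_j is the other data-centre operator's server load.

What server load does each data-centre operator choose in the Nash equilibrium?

Nimbus's payoff is (156 − 5x_C)x_N − 5x_N².
∂π/∂x_N = 156 − 5x_C − 10x_N = 0, so x_N = 15.6 − 0.5x_C.
The game is symmetric, so in equilibrium x_C = x_N: the reaction function gives 1.5x_N = 15.6, hence x_N = 10.4.

10.4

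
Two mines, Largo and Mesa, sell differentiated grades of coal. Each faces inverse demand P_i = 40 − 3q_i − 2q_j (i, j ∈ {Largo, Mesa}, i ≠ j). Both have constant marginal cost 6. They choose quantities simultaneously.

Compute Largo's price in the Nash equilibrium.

Mine Largo's profit: π = q_{Largo}(40 − 3q_{Largo} − 2q_{Mesa}) − 6q_{Largo}.
∂π/∂q_{Largo} = 34 − 6q_{Largo} − 2q_{Mesa} = 0 ⇒ q_{Largo} = 17/3 − (1/3)q_{Mesa}.
By symmetry q_{Mesa} = q_{Largo}; substituting into the reaction function, (4/3)q_{Largo} = 17/3 and q_{Largo} = 4.25.
P_{Largo} = 40 − 3·4.25 − 2·4.25 = 18.75.

18.75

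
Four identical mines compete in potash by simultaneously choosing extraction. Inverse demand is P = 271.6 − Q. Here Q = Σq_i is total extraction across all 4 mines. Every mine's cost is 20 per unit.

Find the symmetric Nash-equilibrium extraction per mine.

A representative mine's profit is π_i = q_i(271.6 − Q) − 20q_i, with Q = q_i + Σ_{j≠i} q_j.
First-order condition: 251.6 − 2q_i − Σ_{j≠i} q_j = 0.
In a symmetric equilibrium every mine chooses the same q, so Σ_{j≠i} q_j = 3q. The condition becomes 251.6 − 5q = 0, giving q = 251.6/5 = 50.32.

50.32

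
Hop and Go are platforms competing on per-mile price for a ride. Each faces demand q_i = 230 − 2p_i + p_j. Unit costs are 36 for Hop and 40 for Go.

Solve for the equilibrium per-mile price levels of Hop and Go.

Hop's profit: π = (p_{Hop} − 36)(230 − 2p_{Hop} + p_{Go}).
∂π/∂p_{Hop} = 302 − 4p_{Hop} + p_{Go} = 0 ⇒ p_{Hop} = 75.5 + 0.25p_{Go}.
Similarly p_{Go} = 77.5 + 0.25p_{Hop}.
Plugging p_{Go} into Hop's best response: p_{Hop} = 75.5 + 0.25(77.5 + 0.25p_{Hop}) ⇒ 0.9375p_{Hop} = 94.875, so p_{Hop} = 101.2.
Then p_{Go} = 77.5 + 0.25·101.2 = 102.8.

101.2, 102.8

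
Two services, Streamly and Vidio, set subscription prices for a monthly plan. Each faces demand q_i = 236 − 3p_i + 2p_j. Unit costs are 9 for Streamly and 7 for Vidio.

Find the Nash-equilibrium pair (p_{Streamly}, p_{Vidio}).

65.375, 64.625

Streamly's profit: π = (p_{Streamly} − 9)(236 − 3p_{Streamly} + 2p_{Vidio}).
∂π/∂p_{Streamly} = 263 − 6p_{Streamly} + 2p_{Vidio} = 0 ⇒ p_{Streamly} = 263/6 + (1/3)p_{Vidio}.
Similarly p_{Vidio} = 257/6 + (1/3)p_{Streamly}.
Substituting the second reaction function into the first: p_{Streamly} = 263/6 + (1/3)(257/6 + (1/3)p_{Streamly}), which gives (8/9)p_{Streamly} = 523/9 ⇒ p_{Streamly} = 65.375.
Then p_{Vidio} = 257/6 + (1/3)·65.375 = 64.625.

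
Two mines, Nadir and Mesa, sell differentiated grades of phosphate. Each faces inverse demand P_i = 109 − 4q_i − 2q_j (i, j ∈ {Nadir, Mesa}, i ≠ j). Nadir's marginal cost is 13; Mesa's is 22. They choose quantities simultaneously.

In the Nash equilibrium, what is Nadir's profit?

Mine Nadir's profit: π = q_{Nadir}(109 − 4q_{Nadir} − 2q_{Mesa}) − 13q_{Nadir}.
∂π/∂q_{Nadir} = 96 − 8q_{Nadir} − 2q_{Mesa} = 0 ⇒ q_{Nadir} = 12 − 0.25q_{Mesa}.
Similarly q_{Mesa} = 10.875 − 0.25q_{Nadir}.
Plugging q_{Mesa} into Nadir's best response: q_{Nadir} = 12 − 0.25(10.875 − 0.25q_{Nadir}) ⇒ 0.9375q_{Nadir} = 297/32, so q_{Nadir} = 9.9.
Then q_{Mesa} = 10.875 − 0.25·9.9 = 8.4.
P_{Nadir} = 109 − 4·9.9 − 2·8.4 = 52.6.
Profit = (52.6 − 13)·9.9 = 392.04.

392.04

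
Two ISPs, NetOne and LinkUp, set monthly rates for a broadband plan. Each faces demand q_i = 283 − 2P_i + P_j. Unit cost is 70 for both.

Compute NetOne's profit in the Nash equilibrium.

NetOne's profit: π = (P_{NetOne} − 70)(283 − 2P_{NetOne} + P_{LinkUp}).
∂π/∂P_{NetOne} = 423 − 4P_{NetOne} + P_{LinkUp} = 0 ⇒ P_{NetOne} = 105.75 + 0.25P_{LinkUp}.
The game is symmetric, so in equilibrium P_{LinkUp} = P_{NetOne}: the reaction function gives 0.75P_{NetOne} = 105.75, hence P_{NetOne} = 141.
q_{NetOne} = 283 − 2·141 + 141 = 142.
Profit = (141 − 70)·142 = 10082.

10082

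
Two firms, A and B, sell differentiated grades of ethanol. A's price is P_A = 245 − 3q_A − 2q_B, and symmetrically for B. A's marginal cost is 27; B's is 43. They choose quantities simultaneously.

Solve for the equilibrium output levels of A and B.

Firm A's profit: π = q_A(245 − 3q_A − 2q_B) − 27q_A.
∂π/∂q_A = 218 − 6q_A − 2q_B = 0 ⇒ q_A = 109/3 − (1/3)q_B.
Similarly q_B = 101/3 − (1/3)q_A.
Substituting the second reaction function into the first: q_A = 109/3 − (1/3)(101/3 − (1/3)q_A), which gives (8/9)q_A = 226/9 ⇒ q_A = 28.25.
Then q_B = 101/3 − (1/3)·28.25 = 24.25.

28.25, 24.25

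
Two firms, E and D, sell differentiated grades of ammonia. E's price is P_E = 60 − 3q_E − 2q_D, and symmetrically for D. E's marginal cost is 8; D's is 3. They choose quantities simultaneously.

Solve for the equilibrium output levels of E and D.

Firm E's profit: π = q_E(60 − 3q_E − 2q_D) − 8q_E.
∂π/∂q_E = 52 − 6q_E − 2q_D = 0 ⇒ q_E = 26/3 − (1/3)q_D.
Similarly q_D = 9.5 − (1/3)q_E.
Plugging q_D into E's best response: q_E = 26/3 − (1/3)(9.5 − (1/3)q_E) ⇒ (8/9)q_E = 5.5, so q_E = 6.1875.
Then q_D = 9.5 − (1/3)·6.1875 = 7.4375.

6.1875, 7.4375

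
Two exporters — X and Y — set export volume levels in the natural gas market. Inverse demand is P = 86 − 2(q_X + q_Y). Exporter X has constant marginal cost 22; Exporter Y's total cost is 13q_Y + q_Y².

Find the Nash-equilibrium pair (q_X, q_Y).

Exporter X's profit: π = q_X(86 − 2(q_X + q_Y)) − 22q_X.
∂π/∂q_X = 64 − 4q_X − 2q_Y = 0, so q_X = 16 − 0.5q_Y.
For Y: ∂π/∂q_Y = 73 − 6q_Y − 2q_X = 0 ⇒ q_Y = 73/6 − (1/3)q_X.
Substituting the second reaction function into the first: q_X = 16 − 0.5(73/6 − (1/3)q_X), which gives (5/6)q_X = 119/12 ⇒ q_X = 11.9.
Then q_Y = 73/6 − (1/3)·11.9 = 8.2.

11.9, 8.2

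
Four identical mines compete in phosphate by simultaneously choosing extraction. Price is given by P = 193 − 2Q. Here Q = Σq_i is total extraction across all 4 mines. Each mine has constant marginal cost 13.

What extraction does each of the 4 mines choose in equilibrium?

A representative mine's profit is π_i = q_i(193 − 2Q) − 13q_i, with Q = q_i + Σ_{j≠i} q_j.
First-order condition: 180 − 4q_i − 2Σ_{j≠i} q_j = 0.
Imposing symmetry (q_j = q for all j) turns Σ_{j≠i} q_j into 3q, so 180 = 10q and q = 18.

18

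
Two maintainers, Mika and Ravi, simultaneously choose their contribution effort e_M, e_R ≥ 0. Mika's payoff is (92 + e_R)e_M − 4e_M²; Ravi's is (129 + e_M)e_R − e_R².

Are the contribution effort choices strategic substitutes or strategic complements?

strategic complements

Expanding Mika's payoff: 92e_M + e_Re_M − 4e_M².
∂π/∂e_M = 92 + e_R − 8e_M = 0, so e_M = 11.5 + 0.125e_R.
The best-response slope de_M/de_R = 0.125 > 0: the reaction function is upward-sloping, so the choices are strategic complements.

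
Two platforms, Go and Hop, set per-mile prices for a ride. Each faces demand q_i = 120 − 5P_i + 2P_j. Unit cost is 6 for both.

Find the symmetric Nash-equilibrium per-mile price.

Go's profit: π = (P_{Go} − 6)(120 − 5P_{Go} + 2P_{Hop}).
∂π/∂P_{Go} = 150 − 10P_{Go} + 2P_{Hop} = 0 ⇒ P_{Go} = 15 + 0.2P_{Hop}.
Setting P_{Go} = P_{Hop} in the reaction function: P_{Go} = 15 + 0.2P_{Go}, so P_{Go} = 15 / 0.8 = 18.75.

18.75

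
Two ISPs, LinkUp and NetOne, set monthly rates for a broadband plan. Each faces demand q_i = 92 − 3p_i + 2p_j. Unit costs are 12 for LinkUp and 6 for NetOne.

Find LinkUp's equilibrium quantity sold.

56.625

LinkUp's profit: π = (p_{LinkUp} − 12)(92 − 3p_{LinkUp} + 2p_{NetOne}).
∂π/∂p_{LinkUp} = 128 − 6p_{LinkUp} + 2p_{NetOne} = 0 ⇒ p_{LinkUp} = 64/3 + (1/3)p_{NetOne}.
Similarly p_{NetOne} = 55/3 + (1/3)p_{LinkUp}.
Solving the two reaction functions simultaneously: (1 − (1/3)(1/3))p_{LinkUp} = 64/3 + (1/3)·(55/3), so (8/9)p_{LinkUp} = 247/9 and p_{LinkUp} = 30.875.
Then p_{NetOne} = 55/3 + (1/3)·30.875 = 28.625.
q_{LinkUp} = 92 − 3·30.875 + 2·28.625 = 56.625.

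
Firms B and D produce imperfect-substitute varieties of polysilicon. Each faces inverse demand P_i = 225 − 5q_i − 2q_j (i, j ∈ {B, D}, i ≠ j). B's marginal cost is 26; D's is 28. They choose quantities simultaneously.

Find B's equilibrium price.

Firm B's profit: π = q_B(225 − 5q_B − 2q_D) − 26q_B.
∂π/∂q_B = 199 − 10q_B − 2q_D = 0 ⇒ q_B = 19.9 − 0.2q_D.
Similarly q_D = 19.7 − 0.2q_B.
Plugging q_D into B's best response: q_B = 19.9 − 0.2(19.7 − 0.2q_B) ⇒ 0.96q_B = 15.96, so q_B = 16.625.
Then q_D = 19.7 − 0.2·16.625 = 16.375.
P_B = 225 − 5·16.625 − 2·16.375 = 109.125.

109.125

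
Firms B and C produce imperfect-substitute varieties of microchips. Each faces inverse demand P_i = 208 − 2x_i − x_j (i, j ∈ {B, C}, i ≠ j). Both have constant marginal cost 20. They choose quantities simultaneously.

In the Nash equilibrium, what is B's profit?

Firm B's profit: π = x_B(208 − 2x_B − x_C) − 20x_B.
∂π/∂x_B = 188 − 4x_B − x_C = 0 ⇒ x_B = 47 − 0.25x_C.
The game is symmetric, so in equilibrium x_C = x_B: the reaction function gives 1.25x_B = 47, hence x_B = 37.6.
P_B = 208 − 2·37.6 − 37.6 = 95.2.
Profit = (95.2 − 20)·37.6 = 2827.52.

2827.52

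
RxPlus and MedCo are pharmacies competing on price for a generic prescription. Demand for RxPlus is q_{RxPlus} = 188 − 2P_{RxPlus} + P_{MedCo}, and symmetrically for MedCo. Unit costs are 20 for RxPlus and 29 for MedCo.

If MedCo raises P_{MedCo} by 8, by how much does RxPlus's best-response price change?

RxPlus's profit: π = (P_{RxPlus} − 20)(188 − 2P_{RxPlus} + P_{MedCo}).
∂π/∂P_{RxPlus} = 228 − 4P_{RxPlus} + P_{MedCo} = 0 ⇒ P_{RxPlus} = 57 + 0.25P_{MedCo}.
The reaction-function slope is 0.25, so an 8-unit rise in P_{MedCo} moves P_{RxPlus} by 0.25 × 8 = 2. RxPlus's best response rises — the actions are strategic complements.

2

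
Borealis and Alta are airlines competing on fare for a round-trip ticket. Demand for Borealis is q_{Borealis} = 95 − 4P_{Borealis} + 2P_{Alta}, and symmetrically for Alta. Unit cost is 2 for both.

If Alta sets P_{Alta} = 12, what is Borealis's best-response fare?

Borealis's profit: π = (P_{Borealis} − 2)(95 − 4P_{Borealis} + 2P_{Alta}).
∂π/∂P_{Borealis} = 103 − 8P_{Borealis} + 2P_{Alta} = 0 ⇒ P_{Borealis} = 12.875 + 0.25P_{Alta}.
At P_{Alta} = 12: P_{Borealis} = 12.875 + 0.25·12 = 15.875.

15.875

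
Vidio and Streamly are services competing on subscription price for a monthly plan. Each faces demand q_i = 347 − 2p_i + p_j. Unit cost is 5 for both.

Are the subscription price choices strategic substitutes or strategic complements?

Vidio's profit: π = (p_{Vidio} − 5)(347 − 2p_{Vidio} + p_{Streamly}).
∂π/∂p_{Vidio} = 357 − 4p_{Vidio} + p_{Streamly} = 0 ⇒ p_{Vidio} = 89.25 + 0.25p_{Streamly}.
The best-response slope dp_{Vidio}/dp_{Streamly} = 0.25 > 0: the reaction function is upward-sloping, so the choices are strategic complements.

strategic complements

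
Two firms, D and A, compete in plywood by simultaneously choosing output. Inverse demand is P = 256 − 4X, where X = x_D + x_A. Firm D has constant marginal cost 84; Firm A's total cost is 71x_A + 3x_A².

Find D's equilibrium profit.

Firm D's profit: π = x_D(256 − 4(x_D + x_A)) − 84x_D.
∂π/∂x_D = 172 − 8x_D − 4x_A = 0, so x_D = 21.5 − 0.5x_A.
For A: ∂π/∂x_A = 185 − 14x_A − 4x_D = 0 ⇒ x_A = 185/14 − (2/7)x_D.
Substituting the second reaction function into the first: x_D = 21.5 − 0.5(185/14 − (2/7)x_D), which gives (6/7)x_D = 417/28 ⇒ x_D = 17.375.
Then x_A = 185/14 − (2/7)·17.375 = 8.25.
Price P = 256 − 4·25.625 = 153.5.
D's profit: (153.5 − 84)·17.375 = 1207.5625.

1207.5625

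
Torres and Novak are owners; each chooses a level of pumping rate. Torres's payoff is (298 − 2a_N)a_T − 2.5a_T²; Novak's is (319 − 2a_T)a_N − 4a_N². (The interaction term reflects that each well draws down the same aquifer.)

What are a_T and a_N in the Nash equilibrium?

48.5, 27.75

Expanding Torres's payoff: 298a_T − 2a_Na_T − 2.5a_T².
∂π/∂a_T = 298 − 2a_N − 5a_T = 0, so a_T = 59.6 − 0.4a_N.
Likewise for Novak: a_N = 39.875 − 0.25a_T.
Solving the two reaction functions simultaneously: (1 − (−0.4)(−0.25))a_T = 59.6 − 0.4·39.875, so 0.9a_T = 43.65 and a_T = 48.5.
Then a_N = 39.875 − 0.25·48.5 = 27.75.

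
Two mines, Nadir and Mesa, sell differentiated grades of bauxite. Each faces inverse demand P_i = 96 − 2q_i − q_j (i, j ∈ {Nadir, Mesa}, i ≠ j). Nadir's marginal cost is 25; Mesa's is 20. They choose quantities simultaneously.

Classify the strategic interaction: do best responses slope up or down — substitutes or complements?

strategic substitutes

Mine Nadir's profit: π = q_{Nadir}(96 − 2q_{Nadir} − q_{Mesa}) − 25q_{Nadir}.
∂π/∂q_{Nadir} = 71 − 4q_{Nadir} − q_{Mesa} = 0 ⇒ q_{Nadir} = 17.75 − 0.25q_{Mesa}.
The best-response slope dq_{Nadir}/dq_{Mesa} = −0.25 < 0: the reaction function is downward-sloping, so the choices are strategic substitutes.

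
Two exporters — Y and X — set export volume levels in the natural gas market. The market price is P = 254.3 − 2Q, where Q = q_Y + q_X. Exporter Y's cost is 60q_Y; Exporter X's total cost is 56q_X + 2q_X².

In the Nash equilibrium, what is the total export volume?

55.8

Exporter Y's profit: π = q_Y(254.3 − 2(q_Y + q_X)) − 60q_Y.
∂π/∂q_Y = 194.3 − 4q_Y − 2q_X = 0, so q_Y = 48.575 − 0.5q_X.
For X: ∂π/∂q_X = 198.3 − 8q_X − 2q_Y = 0 ⇒ q_X = 24.7875 − 0.25q_Y.
Substituting the second reaction function into the first: q_Y = 48.575 − 0.5(24.7875 − 0.25q_Y), which gives 0.875q_Y = 5789/160 ⇒ q_Y = 41.35.
Then q_X = 24.7875 − 0.25·41.35 = 14.45.
Total export volume: 41.35 + 14.45 = 55.8.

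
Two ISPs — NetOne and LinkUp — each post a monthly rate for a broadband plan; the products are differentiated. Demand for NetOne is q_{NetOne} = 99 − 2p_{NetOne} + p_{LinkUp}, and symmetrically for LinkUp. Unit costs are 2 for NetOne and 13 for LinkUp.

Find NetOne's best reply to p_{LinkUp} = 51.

38.5

NetOne's profit: π = (p_{NetOne} − 2)(99 − 2p_{NetOne} + p_{LinkUp}).
∂π/∂p_{NetOne} = 103 − 4p_{NetOne} + p_{LinkUp} = 0 ⇒ p_{NetOne} = 25.75 + 0.25p_{LinkUp}.
At p_{LinkUp} = 51: p_{NetOne} = 25.75 + 0.25·51 = 38.5.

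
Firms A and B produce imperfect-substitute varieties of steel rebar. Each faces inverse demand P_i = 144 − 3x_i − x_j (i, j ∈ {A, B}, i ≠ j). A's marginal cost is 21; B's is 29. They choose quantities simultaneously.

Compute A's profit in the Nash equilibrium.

950.52

Firm A's profit: π = x_A(144 − 3x_A − x_B) − 21x_A.
∂π/∂x_A = 123 − 6x_A − x_B = 0 ⇒ x_A = 20.5 − (1/6)x_B.
Similarly x_B = 115/6 − (1/6)x_A.
Plugging x_B into A's best response: x_A = 20.5 − (1/6)(115/6 − (1/6)x_A) ⇒ (35/36)x_A = 623/36, so x_A = 17.8.
Then x_B = 115/6 − (1/6)·17.8 = 16.2.
P_A = 144 − 3·17.8 − 16.2 = 74.4.
Profit = (74.4 − 21)·17.8 = 950.52.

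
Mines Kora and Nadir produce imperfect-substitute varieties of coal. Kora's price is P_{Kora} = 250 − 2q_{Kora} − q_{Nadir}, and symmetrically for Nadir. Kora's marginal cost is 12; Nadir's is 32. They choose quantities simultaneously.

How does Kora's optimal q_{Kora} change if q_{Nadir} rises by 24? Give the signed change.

-6

Mine Kora's profit: π = q_{Kora}(250 − 2q_{Kora} − q_{Nadir}) − 12q_{Kora}.
∂π/∂q_{Kora} = 238 − 4q_{Kora} − q_{Nadir} = 0 ⇒ q_{Kora} = 59.5 − 0.25q_{Nadir}.
The reaction-function slope is −0.25, so a 24-unit rise in q_{Nadir} moves q_{Kora} by −0.25 × 24 = −6. Kora's best response falls — the actions are strategic substitutes.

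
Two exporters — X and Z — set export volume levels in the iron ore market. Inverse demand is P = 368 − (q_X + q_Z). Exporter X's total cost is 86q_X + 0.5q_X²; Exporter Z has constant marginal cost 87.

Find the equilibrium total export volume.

Exporter X's profit: π = q_X(368 − (q_X + q_Z)) − 86q_X − 0.5q_X².
∂π/∂q_X = 282 − 3q_X − q_Z = 0, so q_X = 94 − (1/3)q_Z.
For Z: ∂π/∂q_Z = 281 − 2q_Z − q_X = 0 ⇒ q_Z = 140.5 − 0.5q_X.
Solving the two reaction functions simultaneously: (1 − (−1/3)(−0.5))q_X = 94 − (1/3)·140.5, so (5/6)q_X = 283/6 and q_X = 56.6.
Then q_Z = 140.5 − 0.5·56.6 = 112.2.
Total export volume: 56.6 + 112.2 = 168.8.

168.8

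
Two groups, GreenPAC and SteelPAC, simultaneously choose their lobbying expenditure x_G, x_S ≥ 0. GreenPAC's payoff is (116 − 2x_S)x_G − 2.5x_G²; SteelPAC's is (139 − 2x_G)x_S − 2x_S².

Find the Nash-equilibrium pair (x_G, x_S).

Expanding GreenPAC's payoff: 116x_G − 2x_Sx_G − 2.5x_G².
∂π/∂x_G = 116 − 2x_S − 5x_G = 0, so x_G = 23.2 − 0.4x_S.
Likewise for SteelPAC: x_S = 34.75 − 0.5x_G.
Plugging x_S into GreenPAC's best response: x_G = 23.2 − 0.4(34.75 − 0.5x_G) ⇒ 0.8x_G = 9.3, so x_G = 11.625.
Then x_S = 34.75 − 0.5·11.625 = 28.9375.

11.625, 28.9375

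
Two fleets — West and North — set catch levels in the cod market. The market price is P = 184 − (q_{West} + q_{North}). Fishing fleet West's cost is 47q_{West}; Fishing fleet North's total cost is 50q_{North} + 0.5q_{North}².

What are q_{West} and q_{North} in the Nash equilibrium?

Fishing fleet West's profit: π = q_{West}(184 − (q_{West} + q_{North})) − 47q_{West}.
∂π/∂q_{West} = 137 − 2q_{West} − q_{North} = 0, so q_{West} = 68.5 − 0.5q_{North}.
For North: ∂π/∂q_{North} = 134 − 3q_{North} − q_{West} = 0 ⇒ q_{North} = 134/3 − (1/3)q_{West}.
Solving the two reaction functions simultaneously: (1 − (−0.5)(−1/3))q_{West} = 68.5 − 0.5·(134/3), so (5/6)q_{West} = 277/6 and q_{West} = 55.4.
Then q_{North} = 134/3 − (1/3)·55.4 = 26.2.

55.4, 26.2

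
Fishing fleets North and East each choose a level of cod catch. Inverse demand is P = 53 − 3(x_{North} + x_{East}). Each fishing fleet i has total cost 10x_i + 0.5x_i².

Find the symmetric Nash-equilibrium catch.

4.3

Fishing fleet North's profit: π = x_{North}(53 − 3(x_{North} + x_{East})) − 10x_{North} − 0.5x_{North}².
∂π/∂x_{North} = 43 − 7x_{North} − 3x_{East} = 0, so x_{North} = 43/7 − (3/7)x_{East}.
Setting x_{North} = x_{East} in the reaction function: x_{North} = 43/7 − (3/7)x_{North}, so x_{North} = (43/7) / (10/7) = 4.3.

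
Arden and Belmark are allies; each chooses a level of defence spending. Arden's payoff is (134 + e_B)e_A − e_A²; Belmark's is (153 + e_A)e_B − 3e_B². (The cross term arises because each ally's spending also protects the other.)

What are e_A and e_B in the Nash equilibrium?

87, 40

Expanding Arden's payoff: 134e_A + e_Be_A − e_A².
∂π/∂e_A = 134 + e_B − 2e_A = 0, so e_A = 67 + 0.5e_B.
Likewise for Belmark: e_B = 25.5 + (1/6)e_A.
Solving the two reaction functions simultaneously: (1 − (0.5)(1/6))e_A = 67 + 0.5·25.5, so (11/12)e_A = 79.75 and e_A = 87.
Then e_B = 25.5 + (1/6)·87 = 40.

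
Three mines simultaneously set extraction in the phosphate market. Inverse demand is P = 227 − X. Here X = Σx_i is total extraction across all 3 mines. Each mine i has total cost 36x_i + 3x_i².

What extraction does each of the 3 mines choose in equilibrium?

19.1

A representative mine's profit is π_i = x_i(227 − X) − 36x_i − 3x_i², with X = x_i + Σ_{j≠i} x_j.
First-order condition: 191 − 8x_i − Σ_{j≠i} x_j = 0.
In a symmetric equilibrium every mine chooses the same x, so Σ_{j≠i} x_j = 2x. The condition becomes 191 − 10x = 0, giving x = 191/10 = 19.1.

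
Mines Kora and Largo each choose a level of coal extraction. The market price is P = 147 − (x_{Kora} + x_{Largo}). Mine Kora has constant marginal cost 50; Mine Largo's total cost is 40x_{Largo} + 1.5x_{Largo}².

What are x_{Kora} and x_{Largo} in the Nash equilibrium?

Mine Kora's profit: π = x_{Kora}(147 − (x_{Kora} + x_{Largo})) − 50x_{Kora}.
∂π/∂x_{Kora} = 97 − 2x_{Kora} − x_{Largo} = 0, so x_{Kora} = 48.5 − 0.5x_{Largo}.
For Largo: ∂π/∂x_{Largo} = 107 − 5x_{Largo} − x_{Kora} = 0 ⇒ x_{Largo} = 21.4 − 0.2x_{Kora}.
Solving the two reaction functions simultaneously: (1 − (−0.5)(−0.2))x_{Kora} = 48.5 − 0.5·21.4, so 0.9x_{Kora} = 37.8 and x_{Kora} = 42.
Then x_{Largo} = 21.4 − 0.2·42 = 13.

42, 13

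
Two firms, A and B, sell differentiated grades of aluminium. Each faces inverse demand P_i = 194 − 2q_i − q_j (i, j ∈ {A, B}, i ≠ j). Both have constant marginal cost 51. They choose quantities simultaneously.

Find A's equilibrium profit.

Firm A's profit: π = q_A(194 − 2q_A − q_B) − 51q_A.
∂π/∂q_A = 143 − 4q_A − q_B = 0 ⇒ q_A = 35.75 − 0.25q_B.
The game is symmetric, so in equilibrium q_B = q_A: the reaction function gives 1.25q_A = 35.75, hence q_A = 28.6.
P_A = 194 − 2·28.6 − 28.6 = 108.2.
Profit = (108.2 − 51)·28.6 = 1635.92.

1635.92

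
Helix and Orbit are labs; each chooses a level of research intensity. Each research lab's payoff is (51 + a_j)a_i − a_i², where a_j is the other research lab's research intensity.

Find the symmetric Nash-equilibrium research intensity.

Helix's payoff is (51 + a_O)a_H − a_H².
∂π/∂a_H = 51 + a_O − 2a_H = 0, so a_H = 25.5 + 0.5a_O.
Setting a_H = a_O in the reaction function: a_H = 25.5 + 0.5a_H, so a_H = 25.5 / 0.5 = 51.

51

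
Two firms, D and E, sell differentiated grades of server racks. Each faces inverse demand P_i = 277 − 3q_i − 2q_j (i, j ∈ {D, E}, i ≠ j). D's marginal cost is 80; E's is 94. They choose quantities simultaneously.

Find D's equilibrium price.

156.5

Firm D's profit: π = q_D(277 − 3q_D − 2q_E) − 80q_D.
∂π/∂q_D = 197 − 6q_D − 2q_E = 0 ⇒ q_D = 197/6 − (1/3)q_E.
Similarly q_E = 30.5 − (1/3)q_D.
Substituting the second reaction function into the first: q_D = 197/6 − (1/3)(30.5 − (1/3)q_D), which gives (8/9)q_D = 68/3 ⇒ q_D = 25.5.
Then q_E = 30.5 − (1/3)·25.5 = 22.
P_D = 277 − 3·25.5 − 2·22 = 156.5.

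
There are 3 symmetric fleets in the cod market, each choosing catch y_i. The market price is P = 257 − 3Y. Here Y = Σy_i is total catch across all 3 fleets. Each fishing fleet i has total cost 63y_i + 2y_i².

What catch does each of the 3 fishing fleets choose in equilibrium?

12.125

A representative fishing fleet's profit is π_i = y_i(257 − 3Y) − 63y_i − 2y_i², with Y = y_i + Σ_{j≠i} y_j.
First-order condition: 194 − 10y_i − 3Σ_{j≠i} y_j = 0.
In a symmetric equilibrium every fishing fleet chooses the same y, so Σ_{j≠i} y_j = 2y. The condition becomes 194 − 16y = 0, giving y = 194/16 = 12.125.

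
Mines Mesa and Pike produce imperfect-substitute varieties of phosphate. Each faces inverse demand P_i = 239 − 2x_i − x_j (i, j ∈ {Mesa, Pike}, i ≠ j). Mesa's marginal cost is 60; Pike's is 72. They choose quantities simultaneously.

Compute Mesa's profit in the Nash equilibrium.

2679.12

Mine Mesa's profit: π = x_{Mesa}(239 − 2x_{Mesa} − x_{Pike}) − 60x_{Mesa}.
∂π/∂x_{Mesa} = 179 − 4x_{Mesa} − x_{Pike} = 0 ⇒ x_{Mesa} = 44.75 − 0.25x_{Pike}.
Similarly x_{Pike} = 41.75 − 0.25x_{Mesa}.
Substituting the second reaction function into the first: x_{Mesa} = 44.75 − 0.25(41.75 − 0.25x_{Mesa}), which gives 0.9375x_{Mesa} = 34.3125 ⇒ x_{Mesa} = 36.6.
Then x_{Pike} = 41.75 − 0.25·36.6 = 32.6.
P_{Mesa} = 239 − 2·36.6 − 32.6 = 133.2.
Profit = (133.2 − 60)·36.6 = 2679.12.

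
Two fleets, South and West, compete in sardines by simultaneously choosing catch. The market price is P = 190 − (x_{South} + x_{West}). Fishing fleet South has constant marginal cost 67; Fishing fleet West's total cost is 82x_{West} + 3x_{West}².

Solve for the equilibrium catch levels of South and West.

58.4, 6.2

Fishing fleet South's profit: π = x_{South}(190 − (x_{South} + x_{West})) − 67x_{South}.
∂π/∂x_{South} = 123 − 2x_{South} − x_{West} = 0, so x_{South} = 61.5 − 0.5x_{West}.
For West: ∂π/∂x_{West} = 108 − 8x_{West} − x_{South} = 0 ⇒ x_{West} = 13.5 − 0.125x_{South}.
Solving the two reaction functions simultaneously: (1 − (−0.5)(−0.125))x_{South} = 61.5 − 0.5·13.5, so 0.9375x_{South} = 54.75 and x_{South} = 58.4.
Then x_{West} = 13.5 − 0.125·58.4 = 6.2.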